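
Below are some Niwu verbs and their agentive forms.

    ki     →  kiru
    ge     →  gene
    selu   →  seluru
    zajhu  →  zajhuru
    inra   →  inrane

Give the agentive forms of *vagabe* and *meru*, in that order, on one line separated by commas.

The suffix is conditioned by the last vowel: -ru when the last vowel of the stem is a high vowel (*ki*, *selu*, *zajhu*); -ne when the last vowel of the stem is a non-high vowel (*ge*, *inra*).
*vagabe* — last vowel /e/ (a non-high vowel) → -ne → *vagabene*.
The last vowel of *meru* is /u/, which is a high vowel, so the suffix is -ru, giving *meruru*.

vagabene, meruru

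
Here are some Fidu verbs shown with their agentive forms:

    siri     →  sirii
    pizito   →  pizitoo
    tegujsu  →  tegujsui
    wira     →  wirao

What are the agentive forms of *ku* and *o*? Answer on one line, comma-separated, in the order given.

The pattern is height harmony: -i when the last vowel of the stem is a high vowel (*siri*, *tegujsu*); -o when the last vowel of the stem is a non-high vowel (*pizito*, *wira*).
*ku*: last vowel = /u/, a high vowel → -i → *kui*.
The last vowel of *o* is /o/, which is a non-high vowel, so the suffix is -o, giving *oo*.

kui, oo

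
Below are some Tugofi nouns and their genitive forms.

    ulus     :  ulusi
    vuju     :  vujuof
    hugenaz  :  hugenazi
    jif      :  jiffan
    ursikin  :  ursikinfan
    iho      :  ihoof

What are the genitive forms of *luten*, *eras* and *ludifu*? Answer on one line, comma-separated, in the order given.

The pattern is sibilance of the final sound: -i when the stem ends in a sibilant (*ulus*, *hugenaz*); -fan when the stem ends in a non-sibilant consonant (*jif*, *ursikin*); -of when the stem ends in a vowel (*vuju*, *iho*).
*luten*: final sound = /n/, a non-sibilant consonant → -fan → *lutenfan*.
The final sound of *eras* is /s/, which is a sibilant, so the suffix is -i, giving *erasi*.
The final sound of *ludifu* is /u/, which is a vowel, so the suffix is -of, giving *ludifuof*.

lutenfan, erasi, ludifuof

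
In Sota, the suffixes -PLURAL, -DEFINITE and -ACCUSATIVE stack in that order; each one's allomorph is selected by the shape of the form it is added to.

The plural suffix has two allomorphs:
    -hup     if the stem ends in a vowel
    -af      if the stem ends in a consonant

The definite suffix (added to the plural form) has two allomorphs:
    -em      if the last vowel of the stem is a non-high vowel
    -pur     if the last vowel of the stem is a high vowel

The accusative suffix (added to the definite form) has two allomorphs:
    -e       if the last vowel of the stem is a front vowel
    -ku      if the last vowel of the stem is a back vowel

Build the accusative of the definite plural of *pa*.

pahuppurku

The final sound of *pa* is /a/, which is a vowel, so the plural suffix is -hup, giving *pahup*.
The plural form *pahup*: last vowel = /u/, a high vowel → -pur → *pahuppur*.
The last vowel of the definite form *pahuppur* is /u/, which is a back vowel, so the accusative suffix is -ku, giving *pahuppurku*.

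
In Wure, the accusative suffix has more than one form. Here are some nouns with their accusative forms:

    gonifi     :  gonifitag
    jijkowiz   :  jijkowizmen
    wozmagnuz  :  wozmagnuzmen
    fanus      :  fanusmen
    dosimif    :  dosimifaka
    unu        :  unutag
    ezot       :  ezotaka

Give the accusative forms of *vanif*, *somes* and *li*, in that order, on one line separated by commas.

The suffix is conditioned by the final sound: -men when the stem ends in a sibilant (*jijkowiz*, *wozmagnuz*, *fanus*); -aka when the stem ends in a non-sibilant consonant (*dosimif*, *ezot*); -tag when the stem ends in a vowel (*gonifi*, *unu*).
Since the final sound of *vanif* is /f/ (a non-sibilant consonant), it takes -aka, giving *vanifaka*.
*somes*: final sound = /s/, a sibilant → -men → *somesmen*.
*li*: final sound = /i/, a vowel → -tag → *litag*.

vanifaka, somesmen, litag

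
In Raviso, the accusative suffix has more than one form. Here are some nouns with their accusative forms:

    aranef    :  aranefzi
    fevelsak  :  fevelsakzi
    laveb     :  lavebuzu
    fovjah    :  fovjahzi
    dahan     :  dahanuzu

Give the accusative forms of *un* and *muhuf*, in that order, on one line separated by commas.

unuzu, muhufzi

The alternation tracks the final consonant of the stem — -zi when the stem ends in a voiceless consonant (*aranef*, *fevelsak*, *fovjah*); -uzu when the stem ends in a voiced consonant (*laveb*, *dahan*).
Since the final consonant of *un* is /n/ (voiced), it takes -uzu, giving *unuzu*.
*muhuf* — final consonant /f/ (voiceless) → -zi → *muhufzi*.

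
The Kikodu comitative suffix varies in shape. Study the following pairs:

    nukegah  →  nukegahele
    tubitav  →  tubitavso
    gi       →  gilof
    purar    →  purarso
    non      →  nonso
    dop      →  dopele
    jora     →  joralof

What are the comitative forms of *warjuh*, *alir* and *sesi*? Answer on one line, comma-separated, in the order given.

The suffix is conditioned by the final sound: -ele when the stem ends in a voiceless consonant (*nukegah*, *dop*); -so when the stem ends in a voiced consonant (*tubitav*, *purar*, *non*); -lof when the stem ends in a vowel (*gi*, *jora*).
Since the final sound of *warjuh* is /h/ (a voiceless consonant), it takes -ele, giving *warjuhele*.
*alir*: final sound = /r/, a voiced consonant → -so → *alirso*.
*sesi*: final sound = /i/, a vowel → -lof → *sesilof*.

warjuhele, alirso, sesilof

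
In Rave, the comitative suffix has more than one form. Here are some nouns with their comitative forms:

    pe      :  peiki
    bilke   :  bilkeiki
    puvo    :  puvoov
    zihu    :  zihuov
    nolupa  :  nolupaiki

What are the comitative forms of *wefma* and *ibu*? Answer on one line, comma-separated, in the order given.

wefmaiki, ibuov

The pattern is rounding harmony: -ov when the last vowel of the stem is a rounded vowel (*puvo*, *zihu*); -iki when the last vowel of the stem is an unrounded vowel (*pe*, *bilke*, *nolupa*).
Since the last vowel of *wefma* is /a/ (an unrounded vowel), it takes -iki, giving *wefmaiki*.
The last vowel of *ibu* is /u/, which is a rounded vowel, so the suffix is -ov, giving *ibuov*.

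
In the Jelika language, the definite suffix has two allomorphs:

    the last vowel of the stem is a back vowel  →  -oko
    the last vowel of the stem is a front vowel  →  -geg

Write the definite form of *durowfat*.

Since the last vowel of *durowfat* is /a/ (a back vowel), it takes -oko, giving *durowfatoko*.

durowfatoko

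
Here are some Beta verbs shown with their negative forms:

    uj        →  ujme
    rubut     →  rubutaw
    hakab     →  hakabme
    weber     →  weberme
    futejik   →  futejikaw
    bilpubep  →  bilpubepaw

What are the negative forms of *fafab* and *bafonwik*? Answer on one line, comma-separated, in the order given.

The suffix is conditioned by the final consonant: -aw when the stem ends in a voiceless consonant (*rubut*, *futejik*, *bilpubep*); -me when the stem ends in a voiced consonant (*uj*, *hakab*, *weber*).
Since the final consonant of *fafab* is /b/ (voiced), it takes -me, giving *fafabme*.
Since the final consonant of *bafonwik* is /k/ (voiceless), it takes -aw, giving *bafonwikaw*.

fafabme, bafonwikaw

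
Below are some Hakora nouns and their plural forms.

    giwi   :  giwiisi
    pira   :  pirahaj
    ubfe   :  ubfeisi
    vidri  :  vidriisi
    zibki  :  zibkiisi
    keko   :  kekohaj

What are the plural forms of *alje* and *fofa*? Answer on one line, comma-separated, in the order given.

The suffix is conditioned by the last vowel: -isi when the last vowel of the stem is a front vowel (*giwi*, *ubfe*, *vidri*, *zibki*); -haj when the last vowel of the stem is a back vowel (*pira*, *keko*).
*alje*: last vowel = /e/, a front vowel → -isi → *aljeisi*.
*fofa* — last vowel /a/ (a back vowel) → -haj → *fofahaj*.

aljeisi, fofahaj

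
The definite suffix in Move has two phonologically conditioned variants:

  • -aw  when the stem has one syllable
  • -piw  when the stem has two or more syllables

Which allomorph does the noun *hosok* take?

With 2 syllables, *hosok* takes -piw.

-piw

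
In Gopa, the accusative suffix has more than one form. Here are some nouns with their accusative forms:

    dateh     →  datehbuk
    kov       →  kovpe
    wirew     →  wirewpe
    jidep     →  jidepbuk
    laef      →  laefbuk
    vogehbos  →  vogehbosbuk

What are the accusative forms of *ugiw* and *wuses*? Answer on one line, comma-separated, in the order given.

ugiwpe, wusesbuk

The pattern is voicing of the final consonant: -buk when the stem ends in a voiceless consonant (*dateh*, *jidep*, *laef*, *vogehbos*); -pe when the stem ends in a voiced consonant (*kov*, *wirew*).
*ugiw* — final consonant /w/ (voiced) → -pe → *ugiwpe*.
The final consonant of *wuses* is /s/, which is voiceless, so the suffix is -buk, giving *wusesbuk*.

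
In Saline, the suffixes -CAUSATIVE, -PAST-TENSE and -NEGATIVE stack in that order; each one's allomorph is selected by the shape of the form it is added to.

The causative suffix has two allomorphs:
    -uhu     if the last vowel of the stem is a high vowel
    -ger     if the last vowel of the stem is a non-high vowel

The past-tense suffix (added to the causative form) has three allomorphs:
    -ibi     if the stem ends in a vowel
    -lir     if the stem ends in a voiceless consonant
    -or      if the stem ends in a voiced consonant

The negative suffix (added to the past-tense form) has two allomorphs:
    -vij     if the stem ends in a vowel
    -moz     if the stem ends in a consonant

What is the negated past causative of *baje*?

bajegerormoz

*baje* — last vowel /e/ (a non-high vowel) → -ger → *bajeger*.
The causative form *bajeger* — final sound /r/ (a voiced consonant) → -or → *bajegeror*.
The past-tense form *bajegeror* — final sound /r/ (a consonant) → -moz → *bajegerormoz*.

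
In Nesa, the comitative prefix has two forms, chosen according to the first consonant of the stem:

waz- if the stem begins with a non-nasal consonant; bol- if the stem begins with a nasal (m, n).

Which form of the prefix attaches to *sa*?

*sa* — first consonant /s/ (non-nasal) → waz-.

waz-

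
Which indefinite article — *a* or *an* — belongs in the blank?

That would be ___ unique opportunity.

The indefinite article is chosen by the initial *sound* of the following word, not its spelling.
*unique* begins with the sound /juː/ (u pronounced /juː/) — a consonant sound.
So the article is *a*: That would be a unique opportunity.

a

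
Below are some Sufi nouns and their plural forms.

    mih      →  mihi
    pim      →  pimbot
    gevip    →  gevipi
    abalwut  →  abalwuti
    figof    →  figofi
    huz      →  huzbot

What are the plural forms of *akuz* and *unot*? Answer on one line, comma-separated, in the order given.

akuzbot, unoti

The pattern is voicing of the final consonant: -i when the stem ends in a voiceless consonant (*mih*, *gevip*, *abalwut*, *figof*); -bot when the stem ends in a voiced consonant (*pim*, *huz*).
*akuz*: final consonant = /z/, voiced → -bot → *akuzbot*.
*unot* — final consonant /t/ (voiceless) → -i → *unoti*.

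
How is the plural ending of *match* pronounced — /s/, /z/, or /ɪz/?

/ɪz/

The stem *match* ends in a sibilant (/s, z, ʃ, ʒ, tʃ, dʒ/).
The plural suffix surfaces as /ɪz/ after sibilants, /s/ after other voiceless consonants, and /z/ after other voiced sounds.
So the plural -s on *match* is pronounced /ɪz/.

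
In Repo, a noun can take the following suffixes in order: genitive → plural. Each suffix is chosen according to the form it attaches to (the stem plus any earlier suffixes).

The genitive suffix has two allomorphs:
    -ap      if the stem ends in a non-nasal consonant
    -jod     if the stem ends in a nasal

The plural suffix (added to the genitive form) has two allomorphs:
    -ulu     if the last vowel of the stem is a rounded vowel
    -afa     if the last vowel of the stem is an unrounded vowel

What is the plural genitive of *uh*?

uhapafa

Since the final consonant of *uh* is /h/ (non-nasal), it takes -ap, giving *uhap*.
The last vowel of the genitive form *uhap* is /a/, which is an unrounded vowel, so the plural suffix is -afa, giving *uhapafa*.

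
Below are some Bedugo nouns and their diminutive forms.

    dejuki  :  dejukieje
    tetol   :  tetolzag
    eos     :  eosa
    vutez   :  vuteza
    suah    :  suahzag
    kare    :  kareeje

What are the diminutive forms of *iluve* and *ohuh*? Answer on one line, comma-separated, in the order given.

Looking at the final sound of each stem: -a when the stem ends in a sibilant (*eos*, *vutez*); -zag when the stem ends in a non-sibilant consonant (*tetol*, *suah*); -eje when the stem ends in a vowel (*dejuki*, *kare*).
The final sound of *iluve* is /e/, which is a vowel, so the suffix is -eje, giving *iluveeje*.
Since the final sound of *ohuh* is /h/ (a non-sibilant consonant), it takes -zag, giving *ohuhzag*.

iluveeje, ohuhzag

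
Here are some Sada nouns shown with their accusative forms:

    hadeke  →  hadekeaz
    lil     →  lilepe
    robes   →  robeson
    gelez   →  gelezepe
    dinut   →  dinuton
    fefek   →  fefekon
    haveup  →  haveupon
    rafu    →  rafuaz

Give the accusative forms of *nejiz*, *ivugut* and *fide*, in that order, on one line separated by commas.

The alternation tracks the final sound of the stem — -on when the stem ends in a voiceless consonant (*robes*, *dinut*, *fefek*, *haveup*); -epe when the stem ends in a voiced consonant (*lil*, *gelez*); -az when the stem ends in a vowel (*hadeke*, *rafu*).
*nejiz* — final sound /z/ (a voiced consonant) → -epe → *nejizepe*.
*ivugut* — final sound /t/ (a voiceless consonant) → -on → *ivuguton*.
Since the final sound of *fide* is /e/ (a vowel), it takes -az, giving *fideaz*.

nejizepe, ivuguton, fideaz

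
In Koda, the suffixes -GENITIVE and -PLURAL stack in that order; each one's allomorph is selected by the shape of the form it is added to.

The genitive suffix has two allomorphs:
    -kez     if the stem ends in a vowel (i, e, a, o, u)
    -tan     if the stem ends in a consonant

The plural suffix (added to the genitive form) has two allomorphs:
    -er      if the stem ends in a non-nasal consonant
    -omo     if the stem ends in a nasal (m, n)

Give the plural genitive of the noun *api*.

apikezer

*api* — final sound /i/ (a vowel) → -kez → *apikez*.
The genitive form *apikez*: final consonant = /z/, non-nasal → -er → *apikezer*.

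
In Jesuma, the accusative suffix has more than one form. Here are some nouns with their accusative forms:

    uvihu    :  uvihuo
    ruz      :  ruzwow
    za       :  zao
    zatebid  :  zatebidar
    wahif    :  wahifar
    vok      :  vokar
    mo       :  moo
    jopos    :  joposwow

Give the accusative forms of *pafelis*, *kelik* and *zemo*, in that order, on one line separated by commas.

pafeliswow, kelikar, zemoo

Looking at the final sound of each stem: -wow when the stem ends in a sibilant (*ruz*, *jopos*); -ar when the stem ends in a non-sibilant consonant (*zatebid*, *wahif*, *vok*); -o when the stem ends in a vowel (*uvihu*, *za*, *mo*).
The final sound of *pafelis* is /s/, which is a sibilant, so the suffix is -wow, giving *pafeliswow*.
*kelik*: final sound = /k/, a non-sibilant consonant → -ar → *kelikar*.
Since the final sound of *zemo* is /o/ (a vowel), it takes -o, giving *zemoo*.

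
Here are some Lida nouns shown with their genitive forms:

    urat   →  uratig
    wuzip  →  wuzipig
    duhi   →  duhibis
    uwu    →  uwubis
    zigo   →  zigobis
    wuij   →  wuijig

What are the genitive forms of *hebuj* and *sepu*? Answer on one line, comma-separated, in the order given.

hebujig, sepubis

Looking at the final sound of each stem: -ig when the stem ends in a consonant (*urat*, *wuzip*, *wuij*); -bis when the stem ends in a vowel (*duhi*, *uwu*, *zigo*).
*hebuj*: final sound = /j/, a consonant → -ig → *hebujig*.
The final sound of *sepu* is /u/, which is a vowel, so the suffix is -bis, giving *sepubis*.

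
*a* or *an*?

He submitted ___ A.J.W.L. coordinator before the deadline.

an

The indefinite article is chosen by the initial *sound* of the following word, not its spelling.
The initialism *A.J.W.L.* is read letter by letter; the first letter, A, is pronounced /eɪ/, which begins with a vowel sound.
So the article is *an*: He submitted an A.J.W.L. coordinator before the deadline.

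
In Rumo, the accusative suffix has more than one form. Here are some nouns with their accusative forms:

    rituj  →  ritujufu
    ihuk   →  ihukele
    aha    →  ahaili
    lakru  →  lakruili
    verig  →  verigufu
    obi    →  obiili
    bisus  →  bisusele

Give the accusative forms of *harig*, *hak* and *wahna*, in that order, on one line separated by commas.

harigufu, hakele, wahnaili

Looking at the final sound of each stem: -ele when the stem ends in a voiceless consonant (*ihuk*, *bisus*); -ufu when the stem ends in a voiced consonant (*rituj*, *verig*); -ili when the stem ends in a vowel (*aha*, *lakru*, *obi*).
Since the final sound of *harig* is /g/ (a voiced consonant), it takes -ufu, giving *harigufu*.
*hak* — final sound /k/ (a voiceless consonant) → -ele → *hakele*.
The final sound of *wahna* is /a/, which is a vowel, so the suffix is -ili, giving *wahnaili*.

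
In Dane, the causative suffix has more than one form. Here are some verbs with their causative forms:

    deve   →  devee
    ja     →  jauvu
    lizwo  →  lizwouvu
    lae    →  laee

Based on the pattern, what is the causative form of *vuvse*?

vuvsee

The suffix is conditioned by the last vowel: -e when the last vowel of the stem is a front vowel (*deve*, *lae*); -uvu when the last vowel of the stem is a back vowel (*ja*, *lizwo*).
The last vowel of *vuvse* is /e/, which is a front vowel, so the suffix is -e, giving *vuvsee*.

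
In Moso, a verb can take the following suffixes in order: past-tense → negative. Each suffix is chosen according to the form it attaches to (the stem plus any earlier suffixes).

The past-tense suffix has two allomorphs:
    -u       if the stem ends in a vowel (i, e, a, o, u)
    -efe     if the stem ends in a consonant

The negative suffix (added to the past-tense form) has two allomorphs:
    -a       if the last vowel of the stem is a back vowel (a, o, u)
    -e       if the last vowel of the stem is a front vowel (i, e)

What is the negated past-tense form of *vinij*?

*vinij* — final sound /j/ (a consonant) → -efe → *vinijefe*.
The past-tense form *vinijefe* — last vowel /e/ (a front vowel) → -e → *vinijefee*.

vinijefee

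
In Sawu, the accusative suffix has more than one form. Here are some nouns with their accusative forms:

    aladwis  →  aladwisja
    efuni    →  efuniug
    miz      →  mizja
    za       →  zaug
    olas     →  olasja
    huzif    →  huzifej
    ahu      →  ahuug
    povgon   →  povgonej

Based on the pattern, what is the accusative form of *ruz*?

Looking at the final sound of each stem: -ja when the stem ends in a sibilant (*aladwis*, *miz*, *olas*); -ej when the stem ends in a non-sibilant consonant (*huzif*, *povgon*); -ug when the stem ends in a vowel (*efuni*, *za*, *ahu*).
*ruz* — final sound /z/ (a sibilant) → -ja → *ruzja*.

ruzja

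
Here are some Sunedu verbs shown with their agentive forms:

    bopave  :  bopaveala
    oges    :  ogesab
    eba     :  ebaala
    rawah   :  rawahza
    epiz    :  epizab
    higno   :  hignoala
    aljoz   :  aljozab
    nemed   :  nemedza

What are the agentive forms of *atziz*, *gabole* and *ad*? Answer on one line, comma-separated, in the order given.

atzizab, gaboleala, adza

The suffix is conditioned by the final sound: -ab when the stem ends in a sibilant (*oges*, *epiz*, *aljoz*); -za when the stem ends in a non-sibilant consonant (*rawah*, *nemed*); -ala when the stem ends in a vowel (*bopave*, *eba*, *higno*).
The final sound of *atziz* is /z/, which is a sibilant, so the suffix is -ab, giving *atzizab*.
The final sound of *gabole* is /e/, which is a vowel, so the suffix is -ala, giving *gaboleala*.
*ad* — final sound /d/ (a non-sibilant consonant) → -za → *adza*.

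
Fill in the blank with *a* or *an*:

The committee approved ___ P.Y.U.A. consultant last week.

The indefinite article is chosen by the initial *sound* of the following word, not its spelling.
The initialism *P.Y.U.A.* is read letter by letter; the first letter, P, is pronounced /piː/, which begins with a consonant sound.
So the article is *a*: The committee approved a P.Y.U.A. consultant last week.

a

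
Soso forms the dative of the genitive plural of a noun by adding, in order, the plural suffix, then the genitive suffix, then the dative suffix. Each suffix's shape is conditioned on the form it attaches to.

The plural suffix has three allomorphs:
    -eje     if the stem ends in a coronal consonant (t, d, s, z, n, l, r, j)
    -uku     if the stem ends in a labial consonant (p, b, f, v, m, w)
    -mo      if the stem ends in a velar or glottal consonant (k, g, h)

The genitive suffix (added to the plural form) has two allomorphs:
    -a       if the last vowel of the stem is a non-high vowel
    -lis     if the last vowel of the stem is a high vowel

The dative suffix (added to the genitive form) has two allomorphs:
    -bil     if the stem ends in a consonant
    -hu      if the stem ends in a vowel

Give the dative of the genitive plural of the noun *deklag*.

deklagmoahu

*deklag* — final consonant /g/ (velar/glottal) → -mo → *deklagmo*.
Since the last vowel of the plural form *deklagmo* is /o/ (a non-high vowel), it takes -a, giving *deklagmoa*.
Since the final sound of the genitive form *deklagmoa* is /a/ (a vowel), it takes -hu, giving *deklagmoahu*.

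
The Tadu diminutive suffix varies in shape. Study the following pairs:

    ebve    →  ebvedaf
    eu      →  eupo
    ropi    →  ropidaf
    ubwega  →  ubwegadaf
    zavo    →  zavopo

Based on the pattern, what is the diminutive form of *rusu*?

Looking at the last vowel of each stem: -po when the last vowel of the stem is a rounded vowel (*eu*, *zavo*); -daf when the last vowel of the stem is an unrounded vowel (*ebve*, *ropi*, *ubwega*).
The last vowel of *rusu* is /u/, which is a rounded vowel, so the suffix is -po, giving *rusupo*.

rusupo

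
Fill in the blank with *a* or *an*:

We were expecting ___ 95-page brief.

The indefinite article is chosen by the initial *sound* of the following word, not its spelling.
The number *95* is spoken "ninety-…", beginning with /ˈnaɪnti/ — a consonant sound.
So the article is *a*: We were expecting a 95-page brief.

a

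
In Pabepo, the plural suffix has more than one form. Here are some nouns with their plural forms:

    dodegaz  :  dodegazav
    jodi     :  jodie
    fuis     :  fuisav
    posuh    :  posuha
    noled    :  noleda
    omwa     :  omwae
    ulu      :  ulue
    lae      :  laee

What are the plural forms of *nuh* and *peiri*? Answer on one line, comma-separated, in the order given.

nuha, peirie

Looking at the final sound of each stem: -av when the stem ends in a sibilant (*dodegaz*, *fuis*); -a when the stem ends in a non-sibilant consonant (*posuh*, *noled*); -e when the stem ends in a vowel (*jodi*, *omwa*, *ulu*, *lae*).
*nuh* — final sound /h/ (a non-sibilant consonant) → -a → *nuha*.
*peiri* — final sound /i/ (a vowel) → -e → *peirie*.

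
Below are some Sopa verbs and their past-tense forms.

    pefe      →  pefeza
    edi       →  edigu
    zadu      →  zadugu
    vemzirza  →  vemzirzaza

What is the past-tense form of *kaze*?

kazeza

The suffix is conditioned by the last vowel: -gu when the last vowel of the stem is a high vowel (*edi*, *zadu*); -za when the last vowel of the stem is a non-high vowel (*pefe*, *vemzirza*).
Since the last vowel of *kaze* is /e/ (a non-high vowel), it takes -za, giving *kazeza*.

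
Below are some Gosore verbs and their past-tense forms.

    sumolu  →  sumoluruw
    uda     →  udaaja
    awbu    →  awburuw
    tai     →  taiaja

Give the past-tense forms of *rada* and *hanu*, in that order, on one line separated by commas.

Looking at the last vowel of each stem: -ruw when the last vowel of the stem is a rounded vowel (*sumolu*, *awbu*); -aja when the last vowel of the stem is an unrounded vowel (*uda*, *tai*).
The last vowel of *rada* is /a/, which is an unrounded vowel, so the suffix is -aja, giving *radaaja*.
The last vowel of *hanu* is /u/, which is a rounded vowel, so the suffix is -ruw, giving *hanuruw*.

radaaja, hanuruw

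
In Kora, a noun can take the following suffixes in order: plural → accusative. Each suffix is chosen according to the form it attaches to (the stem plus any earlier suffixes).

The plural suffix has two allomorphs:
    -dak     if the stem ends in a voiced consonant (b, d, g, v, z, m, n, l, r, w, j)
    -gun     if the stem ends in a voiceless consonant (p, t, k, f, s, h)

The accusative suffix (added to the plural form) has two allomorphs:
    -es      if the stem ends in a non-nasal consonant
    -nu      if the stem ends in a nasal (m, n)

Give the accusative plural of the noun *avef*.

*avef*: final consonant = /f/, voiceless → -gun → *avefgun*.
The plural form *avefgun*: final consonant = /n/, a nasal → -nu → *avefgunnu*.

avefgunnu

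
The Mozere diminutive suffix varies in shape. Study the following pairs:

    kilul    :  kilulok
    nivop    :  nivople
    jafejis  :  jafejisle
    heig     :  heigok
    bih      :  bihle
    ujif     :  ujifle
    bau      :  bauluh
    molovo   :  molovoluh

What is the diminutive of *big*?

The suffix is conditioned by the final sound: -le when the stem ends in a voiceless consonant (*nivop*, *jafejis*, *bih*, *ujif*); -ok when the stem ends in a voiced consonant (*kilul*, *heig*); -luh when the stem ends in a vowel (*bau*, *molovo*).
*big* — final sound /g/ (a voiced consonant) → -ok → *bigok*.

bigok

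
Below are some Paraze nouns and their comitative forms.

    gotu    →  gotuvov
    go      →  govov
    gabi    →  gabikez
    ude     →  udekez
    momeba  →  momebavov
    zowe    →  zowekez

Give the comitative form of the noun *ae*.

Looking at the last vowel of each stem: -kez when the last vowel of the stem is a front vowel (*gabi*, *ude*, *zowe*); -vov when the last vowel of the stem is a back vowel (*gotu*, *go*, *momeba*).
*ae*: last vowel = /e/, a front vowel → -kez → *aekez*.

aekez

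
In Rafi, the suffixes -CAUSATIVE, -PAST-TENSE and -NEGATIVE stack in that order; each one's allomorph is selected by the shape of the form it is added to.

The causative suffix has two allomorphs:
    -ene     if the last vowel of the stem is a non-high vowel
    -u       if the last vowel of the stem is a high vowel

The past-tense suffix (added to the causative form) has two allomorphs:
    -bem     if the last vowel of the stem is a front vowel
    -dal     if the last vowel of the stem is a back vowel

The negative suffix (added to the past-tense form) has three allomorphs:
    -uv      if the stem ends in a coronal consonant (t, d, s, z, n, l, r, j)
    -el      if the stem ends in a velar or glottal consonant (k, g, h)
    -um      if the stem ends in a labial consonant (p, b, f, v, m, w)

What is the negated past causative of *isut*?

isutudaluv

Since the last vowel of *isut* is /u/ (a high vowel), it takes -u, giving *isutu*.
The causative form *isutu*: last vowel = /u/, a back vowel → -dal → *isutudal*.
The final consonant of the past-tense form *isutudal* is /l/, which is coronal, so the negative suffix is -uv, giving *isutudaluv*.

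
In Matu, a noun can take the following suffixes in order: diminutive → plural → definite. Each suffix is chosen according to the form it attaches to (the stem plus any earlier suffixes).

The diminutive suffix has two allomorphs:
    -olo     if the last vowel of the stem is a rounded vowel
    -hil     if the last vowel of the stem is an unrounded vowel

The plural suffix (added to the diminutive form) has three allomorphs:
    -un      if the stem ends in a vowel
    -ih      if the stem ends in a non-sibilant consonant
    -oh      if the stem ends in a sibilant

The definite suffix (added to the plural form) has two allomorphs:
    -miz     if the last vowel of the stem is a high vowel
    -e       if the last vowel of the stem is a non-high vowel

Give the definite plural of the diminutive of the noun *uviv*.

*uviv* — last vowel /i/ (an unrounded vowel) → -hil → *uvivhil*.
The diminutive form *uvivhil*: final sound = /l/, a non-sibilant consonant → -ih → *uvivhilih*.
The plural form *uvivhilih* — last vowel /i/ (a high vowel) → -miz → *uvivhilihmiz*.

uvivhilihmiz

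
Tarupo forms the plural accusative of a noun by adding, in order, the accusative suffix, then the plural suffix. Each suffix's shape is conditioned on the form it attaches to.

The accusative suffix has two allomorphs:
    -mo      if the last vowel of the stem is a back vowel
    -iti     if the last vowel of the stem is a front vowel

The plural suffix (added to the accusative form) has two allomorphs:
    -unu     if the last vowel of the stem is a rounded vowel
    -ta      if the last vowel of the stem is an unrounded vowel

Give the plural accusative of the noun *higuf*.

higufmounu

*higuf* — last vowel /u/ (a back vowel) → -mo → *higufmo*.
The accusative form *higufmo*: last vowel = /o/, a rounded vowel → -unu → *higufmounu*.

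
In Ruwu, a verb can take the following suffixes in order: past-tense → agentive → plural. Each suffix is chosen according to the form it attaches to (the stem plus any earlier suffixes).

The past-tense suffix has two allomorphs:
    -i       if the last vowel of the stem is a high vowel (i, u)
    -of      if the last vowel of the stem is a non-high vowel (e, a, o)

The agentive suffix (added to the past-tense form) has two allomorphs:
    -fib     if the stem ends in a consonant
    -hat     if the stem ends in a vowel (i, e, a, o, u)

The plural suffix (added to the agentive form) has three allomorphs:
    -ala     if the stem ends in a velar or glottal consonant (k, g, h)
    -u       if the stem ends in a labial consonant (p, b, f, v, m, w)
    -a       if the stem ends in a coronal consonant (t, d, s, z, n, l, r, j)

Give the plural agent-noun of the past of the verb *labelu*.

labeluihata

*labelu*: last vowel = /u/, a high vowel → -i → *labelui*.
The past-tense form *labelui*: final sound = /i/, a vowel → -hat → *labeluihat*.
The final consonant of the agentive form *labeluihat* is /t/, which is coronal, so the plural suffix is -a, giving *labeluihata*.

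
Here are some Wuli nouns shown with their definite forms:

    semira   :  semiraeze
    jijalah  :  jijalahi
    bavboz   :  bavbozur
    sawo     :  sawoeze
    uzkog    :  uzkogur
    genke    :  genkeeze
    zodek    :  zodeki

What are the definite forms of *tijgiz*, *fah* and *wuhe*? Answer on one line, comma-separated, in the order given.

The suffix is conditioned by the final sound: -i when the stem ends in a voiceless consonant (*jijalah*, *zodek*); -ur when the stem ends in a voiced consonant (*bavboz*, *uzkog*); -eze when the stem ends in a vowel (*semira*, *sawo*, *genke*).
The final sound of *tijgiz* is /z/, which is a voiced consonant, so the suffix is -ur, giving *tijgizur*.
*fah*: final sound = /h/, a voiceless consonant → -i → *fahi*.
*wuhe*: final sound = /e/, a vowel → -eze → *wuheeze*.

tijgizur, fahi, wuheeze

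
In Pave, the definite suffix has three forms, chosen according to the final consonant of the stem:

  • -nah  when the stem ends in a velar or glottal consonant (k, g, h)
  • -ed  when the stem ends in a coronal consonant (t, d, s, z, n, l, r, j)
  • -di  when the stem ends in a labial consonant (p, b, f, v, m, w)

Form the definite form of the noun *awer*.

Since the final consonant of *awer* is /r/ (coronal), it takes -ed, giving *awered*.

awered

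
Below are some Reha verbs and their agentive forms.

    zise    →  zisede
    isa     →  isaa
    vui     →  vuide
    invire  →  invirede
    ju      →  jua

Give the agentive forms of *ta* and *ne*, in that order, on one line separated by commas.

taa, nede

Looking at the last vowel of each stem: -de when the last vowel of the stem is a front vowel (*zise*, *vui*, *invire*); -a when the last vowel of the stem is a back vowel (*isa*, *ju*).
*ta* — last vowel /a/ (a back vowel) → -a → *taa*.
*ne*: last vowel = /e/, a front vowel → -de → *nede*.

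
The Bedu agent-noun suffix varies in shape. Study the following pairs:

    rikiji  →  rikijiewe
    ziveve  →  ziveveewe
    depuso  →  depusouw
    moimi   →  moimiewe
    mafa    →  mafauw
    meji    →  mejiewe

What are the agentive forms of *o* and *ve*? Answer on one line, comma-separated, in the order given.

ouw, veewe

Looking at the last vowel of each stem: -ewe when the last vowel of the stem is a front vowel (*rikiji*, *ziveve*, *moimi*, *meji*); -uw when the last vowel of the stem is a back vowel (*depuso*, *mafa*).
*o* — last vowel /o/ (a back vowel) → -uw → *ouw*.
The last vowel of *ve* is /e/, which is a front vowel, so the suffix is -ewe, giving *veewe*.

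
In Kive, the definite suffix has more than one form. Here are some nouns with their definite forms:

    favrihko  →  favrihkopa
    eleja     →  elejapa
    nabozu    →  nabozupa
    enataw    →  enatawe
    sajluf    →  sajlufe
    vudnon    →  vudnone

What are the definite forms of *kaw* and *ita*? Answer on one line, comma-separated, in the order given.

kawe, itapa

The alternation tracks the final sound of the stem — -e when the stem ends in a consonant (*enataw*, *sajluf*, *vudnon*); -pa when the stem ends in a vowel (*favrihko*, *eleja*, *nabozu*).
Since the final sound of *kaw* is /w/ (a consonant), it takes -e, giving *kawe*.
*ita*: final sound = /a/, a vowel → -pa → *itapa*.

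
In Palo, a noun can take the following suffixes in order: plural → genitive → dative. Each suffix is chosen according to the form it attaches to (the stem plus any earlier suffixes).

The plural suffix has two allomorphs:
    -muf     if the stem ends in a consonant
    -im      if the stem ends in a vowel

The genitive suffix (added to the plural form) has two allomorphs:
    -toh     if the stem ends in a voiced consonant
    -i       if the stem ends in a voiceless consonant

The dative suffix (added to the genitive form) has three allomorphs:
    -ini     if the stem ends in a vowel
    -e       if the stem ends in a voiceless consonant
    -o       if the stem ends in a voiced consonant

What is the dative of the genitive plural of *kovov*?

kovovmufiini

The final sound of *kovov* is /v/, which is a consonant, so the plural suffix is -muf, giving *kovovmuf*.
The plural form *kovovmuf*: final consonant = /f/, voiceless → -i → *kovovmufi*.
The genitive form *kovovmufi*: final sound = /i/, a vowel → -ini → *kovovmufiini*.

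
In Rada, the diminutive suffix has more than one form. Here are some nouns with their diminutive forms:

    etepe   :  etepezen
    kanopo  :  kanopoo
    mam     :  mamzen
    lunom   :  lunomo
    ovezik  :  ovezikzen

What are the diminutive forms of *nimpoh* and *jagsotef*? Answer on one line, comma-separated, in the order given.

Looking at the last vowel of each stem: -o when the last vowel of the stem is a rounded vowel (*kanopo*, *lunom*); -zen when the last vowel of the stem is an unrounded vowel (*etepe*, *mam*, *ovezik*).
The last vowel of *nimpoh* is /o/, which is a rounded vowel, so the suffix is -o, giving *nimpoho*.
*jagsotef* — last vowel /e/ (an unrounded vowel) → -zen → *jagsotefzen*.

nimpoho, jagsotefzen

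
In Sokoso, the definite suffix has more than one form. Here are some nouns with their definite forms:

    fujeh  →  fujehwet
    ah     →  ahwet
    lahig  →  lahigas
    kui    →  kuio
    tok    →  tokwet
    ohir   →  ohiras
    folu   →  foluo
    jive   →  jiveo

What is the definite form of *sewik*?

The suffix is conditioned by the final sound: -wet when the stem ends in a voiceless consonant (*fujeh*, *ah*, *tok*); -as when the stem ends in a voiced consonant (*lahig*, *ohir*); -o when the stem ends in a vowel (*kui*, *folu*, *jive*).
The final sound of *sewik* is /k/, which is a voiceless consonant, so the suffix is -wet, giving *sewikwet*.

sewikwet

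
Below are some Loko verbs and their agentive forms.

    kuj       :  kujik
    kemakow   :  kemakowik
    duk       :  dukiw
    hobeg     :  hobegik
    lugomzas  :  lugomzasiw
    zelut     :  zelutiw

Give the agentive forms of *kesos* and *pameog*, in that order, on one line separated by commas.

The pattern is voicing of the final consonant: -iw when the stem ends in a voiceless consonant (*duk*, *lugomzas*, *zelut*); -ik when the stem ends in a voiced consonant (*kuj*, *kemakow*, *hobeg*).
Since the final consonant of *kesos* is /s/ (voiceless), it takes -iw, giving *kesosiw*.
Since the final consonant of *pameog* is /g/ (voiced), it takes -ik, giving *pameogik*.

kesosiw, pameogik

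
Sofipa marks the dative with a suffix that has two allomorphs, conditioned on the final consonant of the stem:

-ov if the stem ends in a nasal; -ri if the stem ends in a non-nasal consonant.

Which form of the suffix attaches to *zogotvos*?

-ri

The final consonant of *zogotvos* is /s/, which is non-nasal, so the suffix is -ri.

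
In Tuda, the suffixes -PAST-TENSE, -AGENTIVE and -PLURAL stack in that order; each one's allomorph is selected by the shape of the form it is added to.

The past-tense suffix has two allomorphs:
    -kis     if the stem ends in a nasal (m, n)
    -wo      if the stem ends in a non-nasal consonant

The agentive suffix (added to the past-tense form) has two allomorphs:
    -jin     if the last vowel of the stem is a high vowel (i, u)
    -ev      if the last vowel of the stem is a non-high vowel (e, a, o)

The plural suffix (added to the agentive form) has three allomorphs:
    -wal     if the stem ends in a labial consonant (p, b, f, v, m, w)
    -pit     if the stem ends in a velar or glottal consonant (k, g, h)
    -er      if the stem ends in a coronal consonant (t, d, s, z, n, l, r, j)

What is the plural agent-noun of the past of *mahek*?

mahekwoevwal

*mahek* — final consonant /k/ (non-nasal) → -wo → *mahekwo*.
The past-tense form *mahekwo* — last vowel /o/ (a non-high vowel) → -ev → *mahekwoev*.
The final consonant of the agentive form *mahekwoev* is /v/, which is labial, so the plural suffix is -wal, giving *mahekwoevwal*.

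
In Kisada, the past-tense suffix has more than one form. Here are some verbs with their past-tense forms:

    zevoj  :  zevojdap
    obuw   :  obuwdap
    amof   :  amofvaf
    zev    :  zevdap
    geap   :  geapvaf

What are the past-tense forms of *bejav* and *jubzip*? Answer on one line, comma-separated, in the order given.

bejavdap, jubzipvaf

Looking at the final consonant of each stem: -vaf when the stem ends in a voiceless consonant (*amof*, *geap*); -dap when the stem ends in a voiced consonant (*zevoj*, *obuw*, *zev*).
*bejav*: final consonant = /v/, voiced → -dap → *bejavdap*.
*jubzip*: final consonant = /p/, voiceless → -vaf → *jubzipvaf*.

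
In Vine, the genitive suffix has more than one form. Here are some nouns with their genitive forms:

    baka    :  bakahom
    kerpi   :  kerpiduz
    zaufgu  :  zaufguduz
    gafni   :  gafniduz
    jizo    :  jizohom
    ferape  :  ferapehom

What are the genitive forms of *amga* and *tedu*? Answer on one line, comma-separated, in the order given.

The pattern is height harmony: -duz when the last vowel of the stem is a high vowel (*kerpi*, *zaufgu*, *gafni*); -hom when the last vowel of the stem is a non-high vowel (*baka*, *jizo*, *ferape*).
Since the last vowel of *amga* is /a/ (a non-high vowel), it takes -hom, giving *amgahom*.
The last vowel of *tedu* is /u/, which is a high vowel, so the suffix is -duz, giving *teduduz*.

amgahom, teduduz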